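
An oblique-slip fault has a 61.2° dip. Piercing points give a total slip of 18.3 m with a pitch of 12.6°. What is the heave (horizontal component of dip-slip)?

dip-slip = net slip × sin(rake) = 18.3 m × sin(12.6°) = 3.992 m
heave = dip-slip × cos(dip) = 3.992 × cos(61.2°) = 1.92 m

1.92 m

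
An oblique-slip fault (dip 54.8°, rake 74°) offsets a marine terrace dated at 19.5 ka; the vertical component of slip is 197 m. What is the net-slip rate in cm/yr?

dip-slip = throw / sin(dip) = 197 / sin(54.8°) = 241.1 m
net slip = dip-slip / sin(rake) = 241.1 / sin(74°) = 250.8 m
rate = 250.8 m / 19.5 ka = 0.0129 m/yr = 1.29 cm/yr

1.29 cm/yr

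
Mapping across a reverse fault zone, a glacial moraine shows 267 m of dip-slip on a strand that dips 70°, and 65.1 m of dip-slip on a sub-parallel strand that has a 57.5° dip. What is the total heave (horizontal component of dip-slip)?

heave_A = 267 × cos(70°) = 91.32 m
heave_B = 65.1 × cos(57.5°) = 34.98 m
total = 91.32 + 34.98 = 126 m

126 m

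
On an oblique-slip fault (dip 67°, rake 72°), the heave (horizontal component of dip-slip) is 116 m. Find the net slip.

312 m

dip-slip = heave / cos(dip) = 116 / cos(67°) = 296.9 m
net slip = dip-slip / sin(rake) = 296.9 / sin(72°) = 312 m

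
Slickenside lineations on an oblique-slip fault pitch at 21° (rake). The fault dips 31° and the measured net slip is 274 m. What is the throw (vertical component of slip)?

dip-slip = net slip × sin(rake) = 274 m × sin(21°) = 98.19 m
throw = dip-slip × sin(dip) = 98.19 × sin(31°) = 50.6 m

50.6 m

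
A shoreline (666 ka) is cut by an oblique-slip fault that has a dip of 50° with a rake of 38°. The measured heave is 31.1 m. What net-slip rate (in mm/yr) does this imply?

0.118 mm/yr

dip-slip = heave / cos(dip) = 31.1 / cos(50°) = 48.38 m
net slip = dip-slip / sin(rake) = 48.38 / sin(38°) = 78.59 m
rate = 78.59 m / 666 ka = 0.000118 m/yr = 0.118 mm/yr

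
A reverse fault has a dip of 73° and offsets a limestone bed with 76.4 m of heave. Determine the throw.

throw = heave × tan(dip) = 76.4 × tan(73°) = 250 m

250 m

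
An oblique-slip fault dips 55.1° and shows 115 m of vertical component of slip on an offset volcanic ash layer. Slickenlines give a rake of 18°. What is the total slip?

dip-slip = throw / sin(dip) = 115 / sin(55.1°) = 140.2 m
net slip = dip-slip / sin(rake) = 140.2 / sin(18°) = 454 m

454 m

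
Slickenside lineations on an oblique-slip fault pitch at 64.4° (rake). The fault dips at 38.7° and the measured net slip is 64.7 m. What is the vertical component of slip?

36.5 m

dip-slip = net slip × sin(rake) = 64.7 m × sin(64.4°) = 58.35 m
throw = dip-slip × sin(dip) = 58.35 × sin(38.7°) = 36.5 m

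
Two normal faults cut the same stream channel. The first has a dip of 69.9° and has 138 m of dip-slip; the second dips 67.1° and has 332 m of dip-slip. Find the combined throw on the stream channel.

throw_A = 138 × sin(69.9°) = 129.6 m
throw_B = 332 × sin(67.1°) = 305.8 m
total = 129.6 + 305.8 = 435 m

435 m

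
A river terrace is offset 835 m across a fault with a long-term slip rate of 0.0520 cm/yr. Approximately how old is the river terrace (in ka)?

1610 ka

age = offset / rate = 835 m / (0.0520 cm/yr) = 1.61e+06 yr = 1610 ka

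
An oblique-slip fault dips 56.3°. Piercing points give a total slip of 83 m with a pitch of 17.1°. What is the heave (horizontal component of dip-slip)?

13.5 m

dip-slip = net slip × sin(rake) = 83 m × sin(17.1°) = 24.41 m
heave = dip-slip × cos(dip) = 24.41 × cos(56.3°) = 13.5 m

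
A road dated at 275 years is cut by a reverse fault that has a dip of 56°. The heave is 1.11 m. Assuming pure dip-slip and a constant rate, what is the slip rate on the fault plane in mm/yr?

7.22 mm/yr

dip-slip = heave / cos(dip) = 1.11 m / cos(56°) = 1.985 m
rate = 1.985 m / 275 years = 0.00722 m/yr = 7.22 mm/yr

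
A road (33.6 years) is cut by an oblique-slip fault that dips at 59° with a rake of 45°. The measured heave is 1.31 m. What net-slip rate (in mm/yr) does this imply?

dip-slip = heave / cos(dip) = 1.31 / cos(59°) = 2.544 m
net slip = dip-slip / sin(rake) = 2.544 / sin(45°) = 3.597 m
rate = 3.597 m / 33.6 years = 0.107 m/yr = 107 mm/yr

107 mm/yr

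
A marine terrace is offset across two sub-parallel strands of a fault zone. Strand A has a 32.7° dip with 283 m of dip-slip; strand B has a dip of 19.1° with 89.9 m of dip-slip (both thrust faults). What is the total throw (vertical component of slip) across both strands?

182 m

throw_A = 283 × sin(32.7°) = 152.9 m
throw_B = 89.9 × sin(19.1°) = 29.42 m
total = 152.9 + 29.42 = 182 m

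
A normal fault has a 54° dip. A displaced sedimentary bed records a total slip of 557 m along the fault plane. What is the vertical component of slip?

throw = dip-slip × sin(dip) = 557 m × sin(54°) = 451 m

451 m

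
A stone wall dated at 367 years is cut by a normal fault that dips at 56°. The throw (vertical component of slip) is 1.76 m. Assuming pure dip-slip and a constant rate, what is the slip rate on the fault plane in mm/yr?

5.78 mm/yr

dip-slip = throw / sin(dip) = 1.76 m / sin(56°) = 2.123 m
rate = 2.123 m / 367 years = 0.00578 m/yr = 5.78 mm/yr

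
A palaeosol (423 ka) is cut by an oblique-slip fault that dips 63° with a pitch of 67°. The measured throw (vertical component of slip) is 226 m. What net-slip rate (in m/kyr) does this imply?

dip-slip = throw / sin(dip) = 226 / sin(63°) = 253.6 m
net slip = dip-slip / sin(rake) = 253.6 / sin(67°) = 275.6 m
rate = 275.6 m / 423 ka = 0.000651 m/yr = 0.651 m/kyr

0.651 m/kyr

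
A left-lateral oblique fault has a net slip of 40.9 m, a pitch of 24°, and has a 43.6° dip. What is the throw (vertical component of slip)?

dip-slip = net slip × sin(rake) = 40.9 m × sin(24°) = 16.64 m
throw = dip-slip × sin(dip) = 16.64 × sin(43.6°) = 11.5 m

11.5 m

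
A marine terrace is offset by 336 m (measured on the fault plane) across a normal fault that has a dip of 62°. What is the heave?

heave = dip-slip × cos(dip) = 336 m × cos(62°) = 158 m

158 m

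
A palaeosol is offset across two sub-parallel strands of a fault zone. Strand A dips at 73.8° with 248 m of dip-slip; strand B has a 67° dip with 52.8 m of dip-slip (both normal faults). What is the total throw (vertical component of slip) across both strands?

throw_A = 248 × sin(73.8°) = 238.2 m
throw_B = 52.8 × sin(67°) = 48.60 m
total = 238.2 + 48.60 = 287 m

287 m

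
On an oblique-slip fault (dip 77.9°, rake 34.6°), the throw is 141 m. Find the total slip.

254 m

dip-slip = throw / sin(dip) = 141 / sin(77.9°) = 144.2 m
net slip = dip-slip / sin(rake) = 144.2 / sin(34.6°) = 254 m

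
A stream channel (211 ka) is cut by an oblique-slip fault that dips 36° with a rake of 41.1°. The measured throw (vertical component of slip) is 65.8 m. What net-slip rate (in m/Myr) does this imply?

807 m/Myr

dip-slip = throw / sin(dip) = 65.8 / sin(36°) = 111.9 m
net slip = dip-slip / sin(rake) = 111.9 / sin(41.1°) = 170.3 m
rate = 170.3 m / 211 ka = 0.000807 m/yr = 807 m/Myr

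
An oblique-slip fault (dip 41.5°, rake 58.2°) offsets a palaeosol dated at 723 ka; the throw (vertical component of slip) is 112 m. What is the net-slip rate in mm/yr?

dip-slip = throw / sin(dip) = 112 / sin(41.5°) = 169 m
net slip = dip-slip / sin(rake) = 169 / sin(58.2°) = 198.9 m
rate = 198.9 m / 723 ka = 0.000275 m/yr = 0.275 mm/yr

0.275 mm/yr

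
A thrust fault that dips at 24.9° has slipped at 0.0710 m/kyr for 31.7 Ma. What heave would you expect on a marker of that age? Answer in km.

dip-slip = rate × time = 0.0710 m/kyr × 31.7 Ma = 2251 m
heave = dip-slip × cos(dip) = 2251 × cos(24.9°) = 2040 m = 2.04 km

2.04 km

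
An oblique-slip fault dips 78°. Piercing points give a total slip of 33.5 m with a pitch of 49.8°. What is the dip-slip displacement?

dip-slip = net slip × sin(rake) = 33.5 m × sin(49.8°) = 25.6 m

25.6 m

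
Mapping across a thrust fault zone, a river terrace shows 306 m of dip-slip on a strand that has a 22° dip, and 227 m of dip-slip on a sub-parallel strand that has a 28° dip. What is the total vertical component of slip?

throw_A = 306 × sin(22°) = 114.6 m
throw_B = 227 × sin(28°) = 106.6 m
total = 114.6 + 106.6 = 221 m

221 m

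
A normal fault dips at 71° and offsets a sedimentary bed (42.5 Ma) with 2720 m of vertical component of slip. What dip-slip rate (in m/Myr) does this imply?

dip-slip = throw / sin(dip) = 2720 m / sin(71°) = 2877 m
rate = 2877 m / 42.5 Ma = 0.0000677 m/yr = 67.7 m/Myr

67.7 m/Myr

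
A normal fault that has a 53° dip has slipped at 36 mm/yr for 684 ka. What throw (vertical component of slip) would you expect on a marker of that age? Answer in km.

dip-slip = rate × time = 36 mm/yr × 684 ka = 24620 m
throw = dip-slip × sin(dip) = 24620 × sin(53°) = 19700 m = 19.7 km

19.7 km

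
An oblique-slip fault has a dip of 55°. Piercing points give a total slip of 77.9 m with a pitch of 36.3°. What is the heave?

dip-slip = net slip × sin(rake) = 77.9 m × sin(36.3°) = 46.12 m
heave = dip-slip × cos(dip) = 46.12 × cos(55°) = 26.5 m

26.5 m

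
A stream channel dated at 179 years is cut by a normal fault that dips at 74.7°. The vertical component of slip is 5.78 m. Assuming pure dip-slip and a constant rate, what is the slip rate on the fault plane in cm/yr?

3.35 cm/yr

dip-slip = throw / sin(dip) = 5.78 m / sin(74.7°) = 5.992 m
rate = 5.992 m / 179 years = 0.0335 m/yr = 3.35 cm/yr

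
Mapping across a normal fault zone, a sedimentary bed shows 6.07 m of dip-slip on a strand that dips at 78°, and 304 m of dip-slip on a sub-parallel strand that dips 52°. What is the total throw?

throw_A = 6.07 × sin(78°) = 5.937 m
throw_B = 304 × sin(52°) = 239.6 m
total = 5.937 + 239.6 = 245 m

245 m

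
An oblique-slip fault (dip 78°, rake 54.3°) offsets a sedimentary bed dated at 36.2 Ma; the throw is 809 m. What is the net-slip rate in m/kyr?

dip-slip = throw / sin(dip) = 809 / sin(78°) = 827.1 m
net slip = dip-slip / sin(rake) = 827.1 / sin(54.3°) = 1018 m
rate = 1018 m / 36.2 Ma = 0.0000281 m/yr = 0.0281 m/kyr

0.0281 m/kyr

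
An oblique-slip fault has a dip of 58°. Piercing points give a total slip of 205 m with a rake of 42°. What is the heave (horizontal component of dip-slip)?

72.7 m

dip-slip = net slip × sin(rake) = 205 m × sin(42°) = 137.2 m
heave = dip-slip × cos(dip) = 137.2 × cos(58°) = 72.7 m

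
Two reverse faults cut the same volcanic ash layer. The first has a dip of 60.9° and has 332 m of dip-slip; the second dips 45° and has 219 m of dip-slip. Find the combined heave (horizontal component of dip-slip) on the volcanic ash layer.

heave_A = 332 × cos(60.9°) = 161.5 m
heave_B = 219 × cos(45°) = 154.9 m
total = 161.5 + 154.9 = 316 m

316 m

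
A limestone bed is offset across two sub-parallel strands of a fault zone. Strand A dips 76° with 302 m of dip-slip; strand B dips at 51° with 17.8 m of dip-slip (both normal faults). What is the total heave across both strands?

heave_A = 302 × cos(76°) = 73.06 m
heave_B = 17.8 × cos(51°) = 11.20 m
total = 73.06 + 11.20 = 84.3 m

84.3 m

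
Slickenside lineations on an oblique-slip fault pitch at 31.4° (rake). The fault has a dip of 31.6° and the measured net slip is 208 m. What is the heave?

dip-slip = net slip × sin(rake) = 208 m × sin(31.4°) = 108.4 m
heave = dip-slip × cos(dip) = 108.4 × cos(31.6°) = 92.3 m

92.3 m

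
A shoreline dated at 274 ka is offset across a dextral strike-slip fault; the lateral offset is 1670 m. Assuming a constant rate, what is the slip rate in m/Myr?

rate = 1670 m / 274 ka = 0.00609 m/yr = 6090 m/Myr

6090 m/Myr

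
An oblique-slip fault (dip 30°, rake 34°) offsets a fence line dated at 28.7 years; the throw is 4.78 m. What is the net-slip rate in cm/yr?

dip-slip = throw / sin(dip) = 4.78 / sin(30°) = 9.560 m
net slip = dip-slip / sin(rake) = 9.560 / sin(34°) = 17.10 m
rate = 17.10 m / 28.7 years = 0.596 m/yr = 59.6 cm/yr

59.6 cm/yr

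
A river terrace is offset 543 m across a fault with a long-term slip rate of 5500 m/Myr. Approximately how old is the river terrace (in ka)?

98.7 ka

age = offset / rate = 543 m / (5500 m/Myr) = 98700 yr = 98.7 ka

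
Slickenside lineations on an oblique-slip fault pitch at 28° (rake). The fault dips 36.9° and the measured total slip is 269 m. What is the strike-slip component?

238 m

strike-slip = net slip × cos(rake) = 269 m × cos(28°) = 238 m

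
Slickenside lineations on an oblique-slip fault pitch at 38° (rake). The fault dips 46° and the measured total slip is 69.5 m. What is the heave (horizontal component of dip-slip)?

29.7 m

dip-slip = net slip × sin(rake) = 69.5 m × sin(38°) = 42.79 m
heave = dip-slip × cos(dip) = 42.79 × cos(46°) = 29.7 m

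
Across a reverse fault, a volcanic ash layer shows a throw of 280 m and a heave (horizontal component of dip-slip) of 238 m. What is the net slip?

net slip = √(throw² + heave²) = √(280² + 238²) = 367 m

367 m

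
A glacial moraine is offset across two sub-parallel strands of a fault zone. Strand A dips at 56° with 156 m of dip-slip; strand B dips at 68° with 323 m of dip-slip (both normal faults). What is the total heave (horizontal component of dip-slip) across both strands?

heave_A = 156 × cos(56°) = 87.23 m
heave_B = 323 × cos(68°) = 121 m
total = 87.23 + 121 = 208 m

208 m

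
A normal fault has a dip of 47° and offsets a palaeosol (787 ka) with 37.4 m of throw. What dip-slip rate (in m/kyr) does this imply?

0.0650 m/kyr

dip-slip = throw / sin(dip) = 37.4 m / sin(47°) = 51.14 m
rate = 51.14 m / 787 ka = 0.0000650 m/yr = 0.0650 m/kyr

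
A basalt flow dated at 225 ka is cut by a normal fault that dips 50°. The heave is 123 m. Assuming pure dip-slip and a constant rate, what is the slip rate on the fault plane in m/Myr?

850 m/Myr

dip-slip = heave / cos(dip) = 123 m / cos(50°) = 191.4 m
rate = 191.4 m / 225 ka = 0.000850 m/yr = 850 m/Myr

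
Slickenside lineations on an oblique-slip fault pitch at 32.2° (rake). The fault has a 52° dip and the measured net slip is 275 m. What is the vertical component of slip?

dip-slip = net slip × sin(rake) = 275 m × sin(32.2°) = 146.5 m
throw = dip-slip × sin(dip) = 146.5 × sin(52°) = 115 m

115 m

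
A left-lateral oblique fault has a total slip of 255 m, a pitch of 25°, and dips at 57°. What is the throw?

dip-slip = net slip × sin(rake) = 255 m × sin(25°) = 107.8 m
throw = dip-slip × sin(dip) = 107.8 × sin(57°) = 90.4 m

90.4 m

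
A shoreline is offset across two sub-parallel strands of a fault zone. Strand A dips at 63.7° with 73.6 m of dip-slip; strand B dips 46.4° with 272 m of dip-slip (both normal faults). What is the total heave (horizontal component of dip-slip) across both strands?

220 m

heave_A = 73.6 × cos(63.7°) = 32.61 m
heave_B = 272 × cos(46.4°) = 187.6 m
total = 32.61 + 187.6 = 220 m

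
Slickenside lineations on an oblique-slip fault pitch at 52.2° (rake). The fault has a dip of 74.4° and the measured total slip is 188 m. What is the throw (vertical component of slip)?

143 m

dip-slip = net slip × sin(rake) = 188 m × sin(52.2°) = 148.5 m
throw = dip-slip × sin(dip) = 148.5 × sin(74.4°) = 143 m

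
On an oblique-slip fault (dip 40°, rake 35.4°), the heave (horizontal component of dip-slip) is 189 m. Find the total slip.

dip-slip = heave / cos(dip) = 189 / cos(40°) = 246.7 m
net slip = dip-slip / sin(rake) = 246.7 / sin(35.4°) = 426 m

426 m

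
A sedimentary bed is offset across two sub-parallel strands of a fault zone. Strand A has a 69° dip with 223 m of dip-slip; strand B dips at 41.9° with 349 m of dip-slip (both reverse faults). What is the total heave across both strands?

340 m

heave_A = 223 × cos(69°) = 79.92 m
heave_B = 349 × cos(41.9°) = 259.8 m
total = 79.92 + 259.8 = 340 m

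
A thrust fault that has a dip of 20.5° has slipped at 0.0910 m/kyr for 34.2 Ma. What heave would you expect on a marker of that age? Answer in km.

2.92 km

dip-slip = rate × time = 0.0910 m/kyr × 34.2 Ma = 3112 m
heave = dip-slip × cos(dip) = 3112 × cos(20.5°) = 2920 m = 2.92 km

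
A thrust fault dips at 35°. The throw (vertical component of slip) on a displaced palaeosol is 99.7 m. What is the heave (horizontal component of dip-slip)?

heave = throw / tan(dip) = 99.7 / tan(35°) = 142 m

142 m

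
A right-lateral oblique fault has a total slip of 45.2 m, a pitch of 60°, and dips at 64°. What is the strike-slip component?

22.6 m

strike-slip = net slip × cos(rake) = 45.2 m × cos(60°) = 22.6 m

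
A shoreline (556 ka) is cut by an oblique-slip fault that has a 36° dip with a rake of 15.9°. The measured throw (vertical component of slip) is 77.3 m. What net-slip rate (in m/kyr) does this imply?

dip-slip = throw / sin(dip) = 77.3 / sin(36°) = 131.5 m
net slip = dip-slip / sin(rake) = 131.5 / sin(15.9°) = 480 m
rate = 480 m / 556 ka = 0.000863 m/yr = 0.863 m/kyr

0.863 m/kyr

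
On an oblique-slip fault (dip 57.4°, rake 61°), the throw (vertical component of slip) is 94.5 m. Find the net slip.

128 m

dip-slip = throw / sin(dip) = 94.5 / sin(57.4°) = 112.2 m
net slip = dip-slip / sin(rake) = 112.2 / sin(61°) = 128 m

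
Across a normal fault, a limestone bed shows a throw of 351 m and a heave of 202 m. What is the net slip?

net slip = √(throw² + heave²) = √(351² + 202²) = 405 m

405 m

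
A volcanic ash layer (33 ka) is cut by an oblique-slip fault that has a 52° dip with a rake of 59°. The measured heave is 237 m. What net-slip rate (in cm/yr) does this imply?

1.36 cm/yr

dip-slip = heave / cos(dip) = 237 / cos(52°) = 385 m
net slip = dip-slip / sin(rake) = 385 / sin(59°) = 449.1 m
rate = 449.1 m / 33 ka = 0.0136 m/yr = 1.36 cm/yr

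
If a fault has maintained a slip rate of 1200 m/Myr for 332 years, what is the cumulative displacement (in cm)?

slip = rate × time = 1200 m/Myr × 332 years = 0.398 m = 39.8 cm

39.8 cm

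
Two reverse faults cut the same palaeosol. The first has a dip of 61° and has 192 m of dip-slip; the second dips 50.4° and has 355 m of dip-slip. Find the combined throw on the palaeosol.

441 m

throw_A = 192 × sin(61°) = 167.9 m
throw_B = 355 × sin(50.4°) = 273.5 m
total = 167.9 + 273.5 = 441 m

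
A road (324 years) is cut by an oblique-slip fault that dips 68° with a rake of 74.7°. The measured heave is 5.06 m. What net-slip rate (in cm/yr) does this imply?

4.32 cm/yr

dip-slip = heave / cos(dip) = 5.06 / cos(68°) = 13.51 m
net slip = dip-slip / sin(rake) = 13.51 / sin(74.7°) = 14 m
rate = 14 m / 324 years = 0.0432 m/yr = 4.32 cm/yr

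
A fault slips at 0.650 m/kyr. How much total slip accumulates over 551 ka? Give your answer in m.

358 m

slip = rate × time = 0.650 m/kyr × 551 ka = 358 m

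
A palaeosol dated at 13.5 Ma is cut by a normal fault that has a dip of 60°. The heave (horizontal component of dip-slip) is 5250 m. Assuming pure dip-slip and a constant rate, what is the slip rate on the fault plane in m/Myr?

778 m/Myr

dip-slip = heave / cos(dip) = 5250 m / cos(60°) = 10500 m
rate = 10500 m / 13.5 Ma = 0.000778 m/yr = 778 m/Myr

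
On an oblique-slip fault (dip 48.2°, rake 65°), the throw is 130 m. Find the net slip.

dip-slip = throw / sin(dip) = 130 / sin(48.2°) = 174.4 m
net slip = dip-slip / sin(rake) = 174.4 / sin(65°) = 192 m

192 m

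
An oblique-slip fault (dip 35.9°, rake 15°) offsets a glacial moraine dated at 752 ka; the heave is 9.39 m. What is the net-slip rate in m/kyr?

0.0596 m/kyr

dip-slip = heave / cos(dip) = 9.39 / cos(35.9°) = 11.59 m
net slip = dip-slip / sin(rake) = 11.59 / sin(15°) = 44.79 m
rate = 44.79 m / 752 ka = 0.0000596 m/yr = 0.0596 m/kyr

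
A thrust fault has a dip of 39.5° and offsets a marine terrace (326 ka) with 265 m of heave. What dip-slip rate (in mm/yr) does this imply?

dip-slip = heave / cos(dip) = 265 m / cos(39.5°) = 343.4 m
rate = 343.4 m / 326 ka = 0.00105 m/yr = 1.05 mm/yr

1.05 mm/yr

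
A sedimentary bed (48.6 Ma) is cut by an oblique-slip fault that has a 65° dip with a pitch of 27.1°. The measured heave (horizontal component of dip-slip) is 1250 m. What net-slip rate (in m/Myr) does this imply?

dip-slip = heave / cos(dip) = 1250 / cos(65°) = 2958 m
net slip = dip-slip / sin(rake) = 2958 / sin(27.1°) = 6493 m
rate = 6493 m / 48.6 Ma = 0.000134 m/yr = 134 m/Myr

134 m/Myr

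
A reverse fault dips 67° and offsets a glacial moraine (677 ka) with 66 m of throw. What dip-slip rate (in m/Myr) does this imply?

dip-slip = throw / sin(dip) = 66 m / sin(67°) = 71.70 m
rate = 71.70 m / 677 ka = 0.000106 m/yr = 106 m/Myr

106 m/Myr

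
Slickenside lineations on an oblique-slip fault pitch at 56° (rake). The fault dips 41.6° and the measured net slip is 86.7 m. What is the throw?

dip-slip = net slip × sin(rake) = 86.7 m × sin(56°) = 71.88 m
throw = dip-slip × sin(dip) = 71.88 × sin(41.6°) = 47.7 m

47.7 m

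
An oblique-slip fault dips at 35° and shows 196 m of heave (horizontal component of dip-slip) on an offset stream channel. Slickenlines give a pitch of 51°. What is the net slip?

308 m

dip-slip = heave / cos(dip) = 196 / cos(35°) = 239.3 m
net slip = dip-slip / sin(rake) = 239.3 / sin(51°) = 308 m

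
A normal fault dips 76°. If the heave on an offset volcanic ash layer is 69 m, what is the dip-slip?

285 m

dip-slip = heave / cos(dip) = 69 / cos(76°) = 285 m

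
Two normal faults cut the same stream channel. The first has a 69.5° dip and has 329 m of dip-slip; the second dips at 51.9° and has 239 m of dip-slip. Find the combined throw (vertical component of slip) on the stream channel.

throw_A = 329 × sin(69.5°) = 308.2 m
throw_B = 239 × sin(51.9°) = 188.1 m
total = 308.2 + 188.1 = 496 m

496 m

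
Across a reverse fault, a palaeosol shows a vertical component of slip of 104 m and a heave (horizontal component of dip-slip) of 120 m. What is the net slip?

net slip = √(throw² + heave²) = √(104² + 120²) = 159 m

159 m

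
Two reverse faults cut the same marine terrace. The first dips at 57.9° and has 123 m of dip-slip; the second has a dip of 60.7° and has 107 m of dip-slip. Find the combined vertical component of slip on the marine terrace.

198 m

throw_A = 123 × sin(57.9°) = 104.2 m
throw_B = 107 × sin(60.7°) = 93.31 m
total = 104.2 + 93.31 = 198 m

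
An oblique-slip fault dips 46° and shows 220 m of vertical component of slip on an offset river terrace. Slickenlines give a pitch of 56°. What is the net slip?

dip-slip = throw / sin(dip) = 220 / sin(46°) = 305.8 m
net slip = dip-slip / sin(rake) = 305.8 / sin(56°) = 369 m

369 m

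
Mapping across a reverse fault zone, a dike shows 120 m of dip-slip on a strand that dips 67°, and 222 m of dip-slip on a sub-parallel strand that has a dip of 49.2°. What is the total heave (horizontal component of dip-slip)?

192 m

heave_A = 120 × cos(67°) = 46.89 m
heave_B = 222 × cos(49.2°) = 145.1 m
total = 46.89 + 145.1 = 192 m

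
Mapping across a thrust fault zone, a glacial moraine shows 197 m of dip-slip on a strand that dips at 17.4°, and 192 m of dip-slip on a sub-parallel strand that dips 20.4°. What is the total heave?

heave_A = 197 × cos(17.4°) = 188 m
heave_B = 192 × cos(20.4°) = 180 m
total = 188 + 180 = 368 m

368 m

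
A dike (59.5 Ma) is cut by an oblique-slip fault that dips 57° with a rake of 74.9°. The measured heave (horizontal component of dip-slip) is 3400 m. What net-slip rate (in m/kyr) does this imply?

0.109 m/kyr

dip-slip = heave / cos(dip) = 3400 / cos(57°) = 6243 m
net slip = dip-slip / sin(rake) = 6243 / sin(74.9°) = 6466 m
rate = 6466 m / 59.5 Ma = 0.000109 m/yr = 0.109 m/kyr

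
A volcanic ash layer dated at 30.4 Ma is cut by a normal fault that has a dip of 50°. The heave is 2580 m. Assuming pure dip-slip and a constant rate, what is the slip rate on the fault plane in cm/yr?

0.0132 cm/yr

dip-slip = heave / cos(dip) = 2580 m / cos(50°) = 4014 m
rate = 4014 m / 30.4 Ma = 0.000132 m/yr = 0.0132 cm/yr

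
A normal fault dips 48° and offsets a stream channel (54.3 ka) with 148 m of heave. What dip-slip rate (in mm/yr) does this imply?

dip-slip = heave / cos(dip) = 148 m / cos(48°) = 221.2 m
rate = 221.2 m / 54.3 ka = 0.00407 m/yr = 4.07 mm/yr

4.07 mm/yr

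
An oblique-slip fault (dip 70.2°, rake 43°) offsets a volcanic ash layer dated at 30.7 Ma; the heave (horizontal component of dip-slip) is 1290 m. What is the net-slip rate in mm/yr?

dip-slip = heave / cos(dip) = 1290 / cos(70.2°) = 3808 m
net slip = dip-slip / sin(rake) = 3808 / sin(43°) = 5584 m
rate = 5584 m / 30.7 Ma = 0.000182 m/yr = 0.182 mm/yr

0.182 mm/yr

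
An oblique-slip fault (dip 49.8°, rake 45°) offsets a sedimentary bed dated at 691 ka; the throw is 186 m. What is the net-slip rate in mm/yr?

0.498 mm/yr

dip-slip = throw / sin(dip) = 186 / sin(49.8°) = 243.5 m
net slip = dip-slip / sin(rake) = 243.5 / sin(45°) = 344.4 m
rate = 344.4 m / 691 ka = 0.000498 m/yr = 0.498 mm/yr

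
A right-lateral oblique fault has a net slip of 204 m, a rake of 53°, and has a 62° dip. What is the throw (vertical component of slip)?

144 m

dip-slip = net slip × sin(rake) = 204 m × sin(53°) = 162.9 m
throw = dip-slip × sin(dip) = 162.9 × sin(62°) = 144 m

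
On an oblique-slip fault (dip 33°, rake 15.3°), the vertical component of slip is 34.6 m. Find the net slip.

241 m

dip-slip = throw / sin(dip) = 34.6 / sin(33°) = 63.53 m
net slip = dip-slip / sin(rake) = 63.53 / sin(15.3°) = 241 m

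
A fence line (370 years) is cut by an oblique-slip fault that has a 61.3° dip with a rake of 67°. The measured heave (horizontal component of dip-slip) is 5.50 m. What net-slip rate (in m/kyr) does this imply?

dip-slip = heave / cos(dip) = 5.50 / cos(61.3°) = 11.45 m
net slip = dip-slip / sin(rake) = 11.45 / sin(67°) = 12.44 m
rate = 12.44 m / 370 years = 0.0336 m/yr = 33.6 m/kyr

33.6 m/kyr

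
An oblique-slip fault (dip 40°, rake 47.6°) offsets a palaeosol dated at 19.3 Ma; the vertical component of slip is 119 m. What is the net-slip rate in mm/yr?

0.0130 mm/yr

dip-slip = throw / sin(dip) = 119 / sin(40°) = 185.1 m
net slip = dip-slip / sin(rake) = 185.1 / sin(47.6°) = 250.7 m
rate = 250.7 m / 19.3 Ma = 0.0000130 m/yr = 0.0130 mm/yr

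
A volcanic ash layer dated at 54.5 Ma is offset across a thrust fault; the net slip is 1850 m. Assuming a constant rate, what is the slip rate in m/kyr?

rate = 1850 m / 54.5 Ma = 0.0000339 m/yr = 0.0339 m/kyr

0.0339 m/kyr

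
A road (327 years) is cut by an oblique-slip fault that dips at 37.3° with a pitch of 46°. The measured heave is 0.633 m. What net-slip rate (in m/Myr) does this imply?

3380 m/Myr

dip-slip = heave / cos(dip) = 0.633 / cos(37.3°) = 0.7958 m
net slip = dip-slip / sin(rake) = 0.7958 / sin(46°) = 1.106 m
rate = 1.106 m / 327 years = 0.00338 m/yr = 3380 m/Myr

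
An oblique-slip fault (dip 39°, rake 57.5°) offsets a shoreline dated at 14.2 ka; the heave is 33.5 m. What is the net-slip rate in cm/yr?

dip-slip = heave / cos(dip) = 33.5 / cos(39°) = 43.11 m
net slip = dip-slip / sin(rake) = 43.11 / sin(57.5°) = 51.11 m
rate = 51.11 m / 14.2 ka = 0.00360 m/yr = 0.360 cm/yr

0.360 cm/yr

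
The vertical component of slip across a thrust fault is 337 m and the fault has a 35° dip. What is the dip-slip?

588 m

dip-slip = throw / sin(dip) = 337 / sin(35°) = 588 m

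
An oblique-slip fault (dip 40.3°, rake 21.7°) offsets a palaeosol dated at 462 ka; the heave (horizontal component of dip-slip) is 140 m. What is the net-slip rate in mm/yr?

1.07 mm/yr

dip-slip = heave / cos(dip) = 140 / cos(40.3°) = 183.6 m
net slip = dip-slip / sin(rake) = 183.6 / sin(21.7°) = 496.5 m
rate = 496.5 m / 462 ka = 0.00107 m/yr = 1.07 mm/yr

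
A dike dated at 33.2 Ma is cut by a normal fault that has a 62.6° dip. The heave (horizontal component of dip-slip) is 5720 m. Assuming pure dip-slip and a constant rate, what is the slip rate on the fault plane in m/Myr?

dip-slip = heave / cos(dip) = 5720 m / cos(62.6°) = 12430 m
rate = 12430 m / 33.2 Ma = 0.000374 m/yr = 374 m/Myr

374 m/Myr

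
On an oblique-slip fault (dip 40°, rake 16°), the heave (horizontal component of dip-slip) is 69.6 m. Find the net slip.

330 m

dip-slip = heave / cos(dip) = 69.6 / cos(40°) = 90.86 m
net slip = dip-slip / sin(rake) = 90.86 / sin(16°) = 330 m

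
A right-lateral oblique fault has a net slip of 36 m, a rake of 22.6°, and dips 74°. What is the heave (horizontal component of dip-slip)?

3.81 m

dip-slip = net slip × sin(rake) = 36 m × sin(22.6°) = 13.83 m
heave = dip-slip × cos(dip) = 13.83 × cos(74°) = 3.81 m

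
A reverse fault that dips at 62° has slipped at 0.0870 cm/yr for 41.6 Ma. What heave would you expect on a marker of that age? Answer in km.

17 km

dip-slip = rate × time = 0.0870 cm/yr × 41.6 Ma = 36190 m
heave = dip-slip × cos(dip) = 36190 × cos(62°) = 17000 m = 17 km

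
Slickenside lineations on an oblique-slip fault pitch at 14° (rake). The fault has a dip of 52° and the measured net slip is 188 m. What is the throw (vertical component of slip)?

dip-slip = net slip × sin(rake) = 188 m × sin(14°) = 45.48 m
throw = dip-slip × sin(dip) = 45.48 × sin(52°) = 35.8 m

35.8 m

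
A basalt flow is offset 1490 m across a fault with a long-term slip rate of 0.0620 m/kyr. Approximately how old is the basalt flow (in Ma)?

24 Ma

age = offset / rate = 1490 m / (0.0620 m/kyr) = 2.4e+07 yr = 24 Ma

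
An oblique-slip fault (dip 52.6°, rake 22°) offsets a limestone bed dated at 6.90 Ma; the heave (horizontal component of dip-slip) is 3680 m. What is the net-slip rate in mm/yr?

2.34 mm/yr

dip-slip = heave / cos(dip) = 3680 / cos(52.6°) = 6059 m
net slip = dip-slip / sin(rake) = 6059 / sin(22°) = 16170 m
rate = 16170 m / 6.90 Ma = 0.00234 m/yr = 2.34 mm/yr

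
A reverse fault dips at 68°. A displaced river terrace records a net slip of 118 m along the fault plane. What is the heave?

heave = dip-slip × cos(dip) = 118 m × cos(68°) = 44.2 m

44.2 m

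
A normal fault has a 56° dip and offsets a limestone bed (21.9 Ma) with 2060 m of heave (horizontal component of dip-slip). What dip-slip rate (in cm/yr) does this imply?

dip-slip = heave / cos(dip) = 2060 m / cos(56°) = 3684 m
rate = 3684 m / 21.9 Ma = 0.000168 m/yr = 0.0168 cm/yr

0.0168 cm/yr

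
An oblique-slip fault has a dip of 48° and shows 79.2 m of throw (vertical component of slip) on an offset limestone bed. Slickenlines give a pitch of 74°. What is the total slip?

dip-slip = throw / sin(dip) = 79.2 / sin(48°) = 106.6 m
net slip = dip-slip / sin(rake) = 106.6 / sin(74°) = 111 m

111 m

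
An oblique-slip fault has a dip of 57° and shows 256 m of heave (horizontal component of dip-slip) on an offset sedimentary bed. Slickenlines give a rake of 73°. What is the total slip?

dip-slip = heave / cos(dip) = 256 / cos(57°) = 470 m
net slip = dip-slip / sin(rake) = 470 / sin(73°) = 492 m

492 m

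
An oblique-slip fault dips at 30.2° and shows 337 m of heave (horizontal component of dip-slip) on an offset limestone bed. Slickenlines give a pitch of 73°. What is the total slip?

dip-slip = heave / cos(dip) = 337 / cos(30.2°) = 389.9 m
net slip = dip-slip / sin(rake) = 389.9 / sin(73°) = 408 m

408 m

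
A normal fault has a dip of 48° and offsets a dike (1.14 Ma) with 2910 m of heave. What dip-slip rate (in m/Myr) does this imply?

dip-slip = heave / cos(dip) = 2910 m / cos(48°) = 4349 m
rate = 4349 m / 1.14 Ma = 0.00381 m/yr = 3810 m/Myr

3810 m/Myr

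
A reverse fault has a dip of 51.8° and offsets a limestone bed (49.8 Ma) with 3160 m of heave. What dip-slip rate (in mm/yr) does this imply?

dip-slip = heave / cos(dip) = 3160 m / cos(51.8°) = 5110 m
rate = 5110 m / 49.8 Ma = 0.000103 m/yr = 0.103 mm/yr

0.103 mm/yr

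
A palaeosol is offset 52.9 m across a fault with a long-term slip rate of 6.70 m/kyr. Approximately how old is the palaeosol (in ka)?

7.90 ka

age = offset / rate = 52.9 m / (6.70 m/kyr) = 7900 yr = 7.90 ka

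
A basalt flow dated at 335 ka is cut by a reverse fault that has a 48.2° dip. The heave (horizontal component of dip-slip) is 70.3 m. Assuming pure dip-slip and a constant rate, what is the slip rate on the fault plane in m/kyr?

0.315 m/kyr

dip-slip = heave / cos(dip) = 70.3 m / cos(48.2°) = 105.5 m
rate = 105.5 m / 335 ka = 0.000315 m/yr = 0.315 m/kyr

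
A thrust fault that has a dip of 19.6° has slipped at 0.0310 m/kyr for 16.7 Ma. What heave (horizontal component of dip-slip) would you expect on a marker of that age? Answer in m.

488 m

dip-slip = rate × time = 0.0310 m/kyr × 16.7 Ma = 517.7 m
heave = dip-slip × cos(dip) = 517.7 × cos(19.6°) = 488 m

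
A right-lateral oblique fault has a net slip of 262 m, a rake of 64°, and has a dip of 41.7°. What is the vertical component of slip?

157 m

dip-slip = net slip × sin(rake) = 262 m × sin(64°) = 235.5 m
throw = dip-slip × sin(dip) = 235.5 × sin(41.7°) = 157 m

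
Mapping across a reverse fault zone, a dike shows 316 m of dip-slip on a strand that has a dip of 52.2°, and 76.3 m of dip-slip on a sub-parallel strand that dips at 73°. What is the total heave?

216 m

heave_A = 316 × cos(52.2°) = 193.7 m
heave_B = 76.3 × cos(73°) = 22.31 m
total = 193.7 + 22.31 = 216 m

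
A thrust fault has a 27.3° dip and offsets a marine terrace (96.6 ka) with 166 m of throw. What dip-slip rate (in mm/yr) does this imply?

3.75 mm/yr

dip-slip = throw / sin(dip) = 166 m / sin(27.3°) = 361.9 m
rate = 361.9 m / 96.6 ka = 0.00375 m/yr = 3.75 mm/yr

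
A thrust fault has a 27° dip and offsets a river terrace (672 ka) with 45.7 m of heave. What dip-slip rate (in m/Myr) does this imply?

76.3 m/Myr

dip-slip = heave / cos(dip) = 45.7 m / cos(27°) = 51.29 m
rate = 51.29 m / 672 ka = 0.0000763 m/yr = 76.3 m/Myr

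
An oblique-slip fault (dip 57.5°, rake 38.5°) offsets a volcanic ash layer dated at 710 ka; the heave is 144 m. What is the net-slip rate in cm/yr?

dip-slip = heave / cos(dip) = 144 / cos(57.5°) = 268 m
net slip = dip-slip / sin(rake) = 268 / sin(38.5°) = 430.5 m
rate = 430.5 m / 710 ka = 0.000606 m/yr = 0.0606 cm/yr

0.0606 cm/yr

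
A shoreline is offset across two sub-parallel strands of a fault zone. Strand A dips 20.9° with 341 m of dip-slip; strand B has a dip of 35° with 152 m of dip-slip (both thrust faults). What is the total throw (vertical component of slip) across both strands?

throw_A = 341 × sin(20.9°) = 121.6 m
throw_B = 152 × sin(35°) = 87.18 m
total = 121.6 + 87.18 = 209 m

209 m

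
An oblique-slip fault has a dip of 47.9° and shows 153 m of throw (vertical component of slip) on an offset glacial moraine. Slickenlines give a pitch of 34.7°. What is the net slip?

362 m

dip-slip = throw / sin(dip) = 153 / sin(47.9°) = 206.2 m
net slip = dip-slip / sin(rake) = 206.2 / sin(34.7°) = 362 m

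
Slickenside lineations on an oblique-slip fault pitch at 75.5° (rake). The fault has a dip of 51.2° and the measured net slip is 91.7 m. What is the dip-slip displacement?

dip-slip = net slip × sin(rake) = 91.7 m × sin(75.5°) = 88.8 m

88.8 m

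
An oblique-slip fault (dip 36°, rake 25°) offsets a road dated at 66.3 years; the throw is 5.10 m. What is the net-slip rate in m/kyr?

dip-slip = throw / sin(dip) = 5.10 / sin(36°) = 8.677 m
net slip = dip-slip / sin(rake) = 8.677 / sin(25°) = 20.53 m
rate = 20.53 m / 66.3 years = 0.310 m/yr = 310 m/kyr

310 m/kyr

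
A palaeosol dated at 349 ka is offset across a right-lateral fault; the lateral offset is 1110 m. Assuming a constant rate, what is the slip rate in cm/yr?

0.318 cm/yr

rate = 1110 m / 349 ka = 0.00318 m/yr = 0.318 cm/yr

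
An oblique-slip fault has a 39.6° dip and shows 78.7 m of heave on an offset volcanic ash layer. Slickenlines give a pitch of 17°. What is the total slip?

dip-slip = heave / cos(dip) = 78.7 / cos(39.6°) = 102.1 m
net slip = dip-slip / sin(rake) = 102.1 / sin(17°) = 349 m

349 m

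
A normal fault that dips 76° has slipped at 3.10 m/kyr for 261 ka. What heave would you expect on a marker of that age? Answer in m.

196 m

dip-slip = rate × time = 3.10 m/kyr × 261 ka = 809.1 m
heave = dip-slip × cos(dip) = 809.1 × cos(76°) = 196 m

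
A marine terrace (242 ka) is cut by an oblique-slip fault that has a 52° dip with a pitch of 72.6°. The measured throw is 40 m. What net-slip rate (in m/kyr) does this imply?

0.220 m/kyr

dip-slip = throw / sin(dip) = 40 / sin(52°) = 50.76 m
net slip = dip-slip / sin(rake) = 50.76 / sin(72.6°) = 53.19 m
rate = 53.19 m / 242 ka = 0.000220 m/yr = 0.220 m/kyr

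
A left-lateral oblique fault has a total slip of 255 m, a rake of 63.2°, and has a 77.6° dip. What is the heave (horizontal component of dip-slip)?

48.9 m

dip-slip = net slip × sin(rake) = 255 m × sin(63.2°) = 227.6 m
heave = dip-slip × cos(dip) = 227.6 × cos(77.6°) = 48.9 m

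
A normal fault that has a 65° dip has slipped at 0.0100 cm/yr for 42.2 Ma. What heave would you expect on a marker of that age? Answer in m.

dip-slip = rate × time = 0.0100 cm/yr × 42.2 Ma = 4220 m
heave = dip-slip × cos(dip) = 4220 × cos(65°) = 1780 m

1780 m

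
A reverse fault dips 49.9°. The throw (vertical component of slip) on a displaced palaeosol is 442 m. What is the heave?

heave = throw / tan(dip) = 442 / tan(49.9°) = 372 m

372 m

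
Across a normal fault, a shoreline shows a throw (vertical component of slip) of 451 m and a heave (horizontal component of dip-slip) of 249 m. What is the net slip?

net slip = √(throw² + heave²) = √(451² + 249²) = 515 m

515 m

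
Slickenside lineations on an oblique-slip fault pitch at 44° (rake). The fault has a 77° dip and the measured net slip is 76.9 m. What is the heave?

12 m

dip-slip = net slip × sin(rake) = 76.9 m × sin(44°) = 53.42 m
heave = dip-slip × cos(dip) = 53.42 × cos(77°) = 12 m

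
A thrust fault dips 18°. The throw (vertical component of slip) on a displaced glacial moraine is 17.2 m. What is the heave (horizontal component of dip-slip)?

52.9 m

heave = throw / tan(dip) = 17.2 / tan(18°) = 52.9 m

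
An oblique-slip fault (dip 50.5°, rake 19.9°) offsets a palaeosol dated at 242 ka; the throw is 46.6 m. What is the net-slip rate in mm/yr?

0.733 mm/yr

dip-slip = throw / sin(dip) = 46.6 / sin(50.5°) = 60.39 m
net slip = dip-slip / sin(rake) = 60.39 / sin(19.9°) = 177.4 m
rate = 177.4 m / 242 ka = 0.000733 m/yr = 0.733 mm/yr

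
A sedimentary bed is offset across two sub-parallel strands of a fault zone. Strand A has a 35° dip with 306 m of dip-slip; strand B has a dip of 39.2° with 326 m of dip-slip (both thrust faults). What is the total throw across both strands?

382 m

throw_A = 306 × sin(35°) = 175.5 m
throw_B = 326 × sin(39.2°) = 206 m
total = 175.5 + 206 = 382 m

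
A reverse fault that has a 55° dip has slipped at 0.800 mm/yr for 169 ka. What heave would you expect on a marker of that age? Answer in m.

dip-slip = rate × time = 0.800 mm/yr × 169 ka = 135.2 m
heave = dip-slip × cos(dip) = 135.2 × cos(55°) = 77.5 m

77.5 m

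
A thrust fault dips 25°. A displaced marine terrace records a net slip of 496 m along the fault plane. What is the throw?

throw = dip-slip × sin(dip) = 496 m × sin(25°) = 210 m

210 m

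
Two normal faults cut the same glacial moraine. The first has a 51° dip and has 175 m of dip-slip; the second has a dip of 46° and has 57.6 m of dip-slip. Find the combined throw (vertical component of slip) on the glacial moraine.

177 m

throw_A = 175 × sin(51°) = 136 m
throw_B = 57.6 × sin(46°) = 41.43 m
total = 136 + 41.43 = 177 m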